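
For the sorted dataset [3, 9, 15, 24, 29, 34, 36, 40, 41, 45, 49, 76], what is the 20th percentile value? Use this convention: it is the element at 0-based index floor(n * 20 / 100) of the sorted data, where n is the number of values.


The dataset has n = 12 elements.
Index = floor(12 * 20 / 100) = floor(240 / 100) = floor(2.4) = 2
Counting from index 0 in the sorted data, the element at index 2 is 15.
Final answer: 15


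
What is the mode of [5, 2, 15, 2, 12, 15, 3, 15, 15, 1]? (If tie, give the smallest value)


Count the frequency of each value:
  1 appears 1 time(s)
  2 appears 2 time(s)
  3 appears 1 time(s)
  5 appears 1 time(s)
  12 appears 1 time(s)
  15 appears 4 time(s)
Maximum frequency is 4.
Only 15 reaches that frequency, so it is the mode.
Final answer: 15


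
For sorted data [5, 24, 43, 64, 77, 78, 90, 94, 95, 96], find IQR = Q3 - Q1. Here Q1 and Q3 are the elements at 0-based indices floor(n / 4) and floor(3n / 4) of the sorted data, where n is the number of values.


The data has n = 10 elements.
Q1 index = floor(10 / 4) = floor(2.5) = 2; Q3 index = floor(3 * 10 / 4) = floor(7.5) = 7
Q1 = element at index 2 = 43
Q3 = element at index 7 = 94
IQR = 94 - 43 = 51
Final answer: 51


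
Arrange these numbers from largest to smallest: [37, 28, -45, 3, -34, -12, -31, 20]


Original list: [37, 28, -45, 3, -34, -12, -31, 20]
Repeatedly take the largest remaining element:
  Remaining [37, 28, -45, 3, -34, -12, -31, 20] -> largest is 37
  Remaining [28, -45, 3, -34, -12, -31, 20] -> largest is 28
  Remaining [-45, 3, -34, -12, -31, 20] -> largest is 20
  Remaining [-45, 3, -34, -12, -31] -> largest is 3
  Remaining [-45, -34, -12, -31] -> largest is -12
  Remaining [-45, -34, -31] -> largest is -31
  Remaining [-45, -34] -> largest is -34
  Remaining [-45] -> largest is -45
Collecting the picks in order gives the descending list.
Final answer: [37, 28, 20, 3, -12, -31, -34, -45]


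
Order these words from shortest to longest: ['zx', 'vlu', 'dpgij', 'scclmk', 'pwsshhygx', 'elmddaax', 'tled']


Compute lengths:
  'zx' has length 2
  'vlu' has length 3
  'dpgij' has length 5
  'scclmk' has length 6
  'pwsshhygx' has length 9
  'elmddaax' has length 8
  'tled' has length 4
Lengths in increasing order: 2 < 3 < 4 < 5 < 6 < 8 < 9
Listing the words in that order gives the answer.
Final answer: ['zx', 'vlu', 'tled', 'dpgij', 'scclmk', 'elmddaax', 'pwsshhygx']


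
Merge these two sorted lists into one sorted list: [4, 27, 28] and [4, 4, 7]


List A: [4, 27, 28]
List B: [4, 4, 7]
Repeatedly compare the front elements and take the smaller:
  4 vs 4 -> take 4
  27 vs 4 -> take 4
  27 vs 4 -> take 4
  27 vs 7 -> take 7
  B is exhausted; append the rest of A: [27, 28]
Final answer: [4, 4, 4, 7, 27, 28]


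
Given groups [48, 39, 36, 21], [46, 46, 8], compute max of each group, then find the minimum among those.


Find max of each group:
  Group 1: [48, 39, 36, 21] -> max = 48
  Group 2: [46, 46, 8] -> max = 46
Maxes: [48, 46]
Minimum of maxes = 46
Final answer: 46


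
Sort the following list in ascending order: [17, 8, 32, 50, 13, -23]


Original list: [17, 8, 32, 50, 13, -23]
Repeatedly take the smallest remaining element:
  Remaining [17, 8, 32, 50, 13, -23] -> smallest is -23
  Remaining [17, 8, 32, 50, 13] -> smallest is 8
  Remaining [17, 32, 50, 13] -> smallest is 13
  Remaining [17, 32, 50] -> smallest is 17
  Remaining [32, 50] -> smallest is 32
  Remaining [50] -> smallest is 50
Collecting the picks in order gives the sorted list.
Final answer: [-23, 8, 13, 17, 32, 50]


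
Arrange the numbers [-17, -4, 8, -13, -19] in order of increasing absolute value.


Compute absolute values:
  |-17| = 17
  |-4| = 4
  |8| = 8
  |-13| = 13
  |-19| = 19
Absolute values in increasing order: 4 < 8 < 13 < 17 < 19
Listing the original numbers in that order gives the answer.
Final answer: [-4, 8, -13, -17, -19]


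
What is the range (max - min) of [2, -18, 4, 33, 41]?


Maximum value: 41
Minimum value: -18
Range = 41 - (-18) = 59
Final answer: 59


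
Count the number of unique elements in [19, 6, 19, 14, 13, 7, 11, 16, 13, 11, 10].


List all unique values:
Distinct values: [6, 7, 10, 11, 13, 14, 16, 19]
Count = 8
Final answer: 8


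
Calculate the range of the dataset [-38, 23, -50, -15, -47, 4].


Maximum value: 23
Minimum value: -50
Range = 23 - (-50) = 73
Final answer: 73


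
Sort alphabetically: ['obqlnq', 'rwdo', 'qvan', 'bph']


Compare strings character by character (the first differing letter decides):
  'bph' < 'obqlnq' since 'b' < 'o' at position 1
  'obqlnq' < 'qvan' since 'o' < 'q' at position 1
  'qvan' < 'rwdo' since 'q' < 'r' at position 1
Chaining these comparisons gives the alphabetical order.
Final answer: ['bph', 'obqlnq', 'qvan', 'rwdo']


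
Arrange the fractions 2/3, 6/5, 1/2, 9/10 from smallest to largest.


Convert to decimal for comparison:
  2/3 = 0.6667
  6/5 = 1.2
  1/2 = 0.5
  9/10 = 0.9
Decimals in increasing order: 0.5 < 0.6667 < 0.9 < 1.2
Writing each back as its fraction gives the sorted order.
Final answer: 1/2, 2/3, 9/10, 6/5


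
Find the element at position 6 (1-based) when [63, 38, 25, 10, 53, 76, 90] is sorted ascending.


Sort ascending: [10, 25, 38, 53, 63, 76, 90]
The 6th element (1-indexed) is at index 5.
Value = 76
Final answer: 76


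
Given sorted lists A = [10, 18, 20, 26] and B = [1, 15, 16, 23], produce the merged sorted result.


List A: [10, 18, 20, 26]
List B: [1, 15, 16, 23]
Repeatedly compare the front elements and take the smaller:
  10 vs 1 -> take 1
  10 vs 15 -> take 10
  18 vs 15 -> take 15
  18 vs 16 -> take 16
  18 vs 23 -> take 18
  20 vs 23 -> take 20
  26 vs 23 -> take 23
  B is exhausted; append the rest of A: [26]
Final answer: [1, 10, 15, 16, 18, 20, 23, 26]


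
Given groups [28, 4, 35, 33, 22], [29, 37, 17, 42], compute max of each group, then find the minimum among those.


Find max of each group:
  Group 1: [28, 4, 35, 33, 22] -> max = 35
  Group 2: [29, 37, 17, 42] -> max = 42
Maxes: [35, 42]
Minimum of maxes = 35
Final answer: 35


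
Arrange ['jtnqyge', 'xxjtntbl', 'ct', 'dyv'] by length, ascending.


Compute lengths:
  'jtnqyge' has length 7
  'xxjtntbl' has length 8
  'ct' has length 2
  'dyv' has length 3
Lengths in increasing order: 2 < 3 < 7 < 8
Listing the words in that order gives the answer.
Final answer: ['ct', 'dyv', 'jtnqyge', 'xxjtntbl']


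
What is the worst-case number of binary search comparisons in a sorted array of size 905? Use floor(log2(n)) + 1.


Binary search halves the search space each step.
Maximum comparisons = floor(log2(905)) + 1
log2(905) = 9.8218
floor(log2(905)) = 9, so 9 + 1 = 10
Final answer: 10


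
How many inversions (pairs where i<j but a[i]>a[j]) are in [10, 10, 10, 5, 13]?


For each element, count the later elements that are smaller than it:
  10 (index 0): smaller elements after it = [5] -> 1
  10 (index 1): smaller elements after it = [5] -> 1
  10 (index 2): smaller elements after it = [5] -> 1
  5 (index 3): smaller elements after it = [] -> 0
Total inversions = 1 + 1 + 1 + 0 = 3
Final answer: 3


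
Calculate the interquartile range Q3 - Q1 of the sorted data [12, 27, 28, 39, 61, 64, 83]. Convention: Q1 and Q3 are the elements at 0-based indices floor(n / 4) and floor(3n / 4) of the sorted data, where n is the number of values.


The data has n = 7 elements.
Q1 index = floor(7 / 4) = floor(1.75) = 1; Q3 index = floor(3 * 7 / 4) = floor(5.25) = 5
Q1 = element at index 1 = 27
Q3 = element at index 5 = 64
IQR = 64 - 27 = 37
Final answer: 37


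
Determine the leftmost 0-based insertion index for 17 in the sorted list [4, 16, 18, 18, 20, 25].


List is sorted: [4, 16, 18, 18, 20, 25]
We need the leftmost position where 17 can be inserted, i.e. the first index whose element is >= 17 (or the end of the list if none is).
Binary search with low=0, high=6 (0-based indices):
  low=0, high=6, mid=3: a[3]=18 >= 17, so high = 3
  low=0, high=3, mid=1: a[1]=16 < 17, so low = 2
  low=2, high=3, mid=2: a[2]=18 >= 17, so high = 2
Now low = high = 2, so the insertion index is 2.
Final answer: 2


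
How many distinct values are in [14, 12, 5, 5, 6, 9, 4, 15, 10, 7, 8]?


List all unique values:
Distinct values: [4, 5, 6, 7, 8, 9, 10, 12, 14, 15]
Count = 10
Final answer: 10


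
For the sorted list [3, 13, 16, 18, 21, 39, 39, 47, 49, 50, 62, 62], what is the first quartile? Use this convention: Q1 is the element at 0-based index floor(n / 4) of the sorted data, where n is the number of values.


The list has n = 12 elements.
Q1 index = floor(12 / 4) = floor(3) = 3
Counting from index 0 in the sorted data, the element at index 3 is 18.
Final answer: 18


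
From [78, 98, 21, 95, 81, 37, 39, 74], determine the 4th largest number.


Sort descending: [98, 95, 81, 78, 74, 39, 37, 21]
The 4th element (1-indexed) is at index 3.
Value = 78
Final answer: 78


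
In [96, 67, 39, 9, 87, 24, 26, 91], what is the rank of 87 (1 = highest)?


Sort descending: [96, 91, 87, 67, 39, 26, 24, 9]
Find 87 in the sorted list.
87 is at position 3.
Final answer: 3


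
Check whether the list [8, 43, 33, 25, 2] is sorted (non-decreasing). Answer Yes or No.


Check consecutive pairs:
  8 <= 43? True
  43 <= 33? False
  33 <= 25? False
  25 <= 2? False
3 consecutive pair(s) are out of order, so the list is not sorted.
Final answer: No


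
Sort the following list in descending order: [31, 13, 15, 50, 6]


Original list: [31, 13, 15, 50, 6]
Repeatedly take the largest remaining element:
  Remaining [31, 13, 15, 50, 6] -> largest is 50
  Remaining [31, 13, 15, 6] -> largest is 31
  Remaining [13, 15, 6] -> largest is 15
  Remaining [13, 6] -> largest is 13
  Remaining [6] -> largest is 6
Collecting the picks in order gives the descending list.
Final answer: [50, 31, 15, 13, 6]


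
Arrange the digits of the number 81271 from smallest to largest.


The number 81271 has digits: 8, 1, 2, 7, 1
Sorted: 1, 1, 2, 7, 8
Joining the sorted digits gives the result.
Final answer: 11278


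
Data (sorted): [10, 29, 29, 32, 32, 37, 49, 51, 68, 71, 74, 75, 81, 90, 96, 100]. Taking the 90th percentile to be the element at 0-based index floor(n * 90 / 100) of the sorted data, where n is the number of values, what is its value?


The dataset has n = 16 elements.
Index = floor(16 * 90 / 100) = floor(1440 / 100) = floor(14.4) = 14
Counting from index 0 in the sorted data, the element at index 14 is 96.
Final answer: 96


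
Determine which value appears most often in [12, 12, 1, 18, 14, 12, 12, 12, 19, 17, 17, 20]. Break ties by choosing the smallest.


Count the frequency of each value:
  1 appears 1 time(s)
  12 appears 5 time(s)
  14 appears 1 time(s)
  17 appears 2 time(s)
  18 appears 1 time(s)
  19 appears 1 time(s)
  20 appears 1 time(s)
Maximum frequency is 5.
Only 12 reaches that frequency, so it is the mode.
Final answer: 12


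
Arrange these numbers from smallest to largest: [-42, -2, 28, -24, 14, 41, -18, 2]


Original list: [-42, -2, 28, -24, 14, 41, -18, 2]
Repeatedly take the smallest remaining element:
  Remaining [-42, -2, 28, -24, 14, 41, -18, 2] -> smallest is -42
  Remaining [-2, 28, -24, 14, 41, -18, 2] -> smallest is -24
  Remaining [-2, 28, 14, 41, -18, 2] -> smallest is -18
  Remaining [-2, 28, 14, 41, 2] -> smallest is -2
  Remaining [28, 14, 41, 2] -> smallest is 2
  Remaining [28, 14, 41] -> smallest is 14
  Remaining [28, 41] -> smallest is 28
  Remaining [41] -> smallest is 41
Collecting the picks in order gives the sorted list.
Final answer: [-42, -24, -18, -2, 2, 14, 28, 41]


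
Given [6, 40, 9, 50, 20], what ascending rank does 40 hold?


Sort ascending: [6, 9, 20, 40, 50]
Find 40 in the sorted list.
40 is at position 4 (1-indexed).
Final answer: 4


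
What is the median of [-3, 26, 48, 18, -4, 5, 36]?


First, sort the list: [-4, -3, 5, 18, 26, 36, 48]
The list has 7 elements (odd count).
The middle index is 3 (0-based), and the element there is 18.
Final answer: 18


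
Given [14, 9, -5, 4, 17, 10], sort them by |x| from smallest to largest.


Compute absolute values:
  |14| = 14
  |9| = 9
  |-5| = 5
  |4| = 4
  |17| = 17
  |10| = 10
Absolute values in increasing order: 4 < 5 < 9 < 10 < 14 < 17
Listing the original numbers in that order gives the answer.
Final answer: [4, -5, 9, 10, 14, 17]


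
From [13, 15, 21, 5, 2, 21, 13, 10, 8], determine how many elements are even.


Check each element:
  13 is odd
  15 is odd
  21 is odd
  5 is odd
  2 is even
  21 is odd
  13 is odd
  10 is even
  8 is even
Evens: [2, 10, 8]
Count of evens = 3
Final answer: 3


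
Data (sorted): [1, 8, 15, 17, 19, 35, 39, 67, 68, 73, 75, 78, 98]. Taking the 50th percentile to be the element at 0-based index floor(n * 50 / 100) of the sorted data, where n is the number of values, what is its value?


The dataset has n = 13 elements.
Index = floor(13 * 50 / 100) = floor(650 / 100) = floor(6.5) = 6
Counting from index 0 in the sorted data, the element at index 6 is 39.
Final answer: 39


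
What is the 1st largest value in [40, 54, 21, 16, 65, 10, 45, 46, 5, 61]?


Sort descending: [65, 61, 54, 46, 45, 40, 21, 16, 10, 5]
The 1st element (1-indexed) is at index 0.
Value = 65
Final answer: 65


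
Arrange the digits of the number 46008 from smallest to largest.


The number 46008 has digits: 4, 6, 0, 0, 8
Sorted: 0, 0, 4, 6, 8
Joining the sorted digits gives the result.
Final answer: 00468


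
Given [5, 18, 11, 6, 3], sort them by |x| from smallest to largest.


Compute absolute values:
  |5| = 5
  |18| = 18
  |11| = 11
  |6| = 6
  |3| = 3
Absolute values in increasing order: 3 < 5 < 6 < 11 < 18
Listing the original numbers in that order gives the answer.
Final answer: [3, 5, 6, 11, 18]


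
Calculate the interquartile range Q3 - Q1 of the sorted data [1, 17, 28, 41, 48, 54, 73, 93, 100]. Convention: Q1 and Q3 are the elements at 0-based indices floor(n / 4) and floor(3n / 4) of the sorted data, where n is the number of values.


The data has n = 9 elements.
Q1 index = floor(9 / 4) = floor(2.25) = 2; Q3 index = floor(3 * 9 / 4) = floor(6.75) = 6
Q1 = element at index 2 = 28
Q3 = element at index 6 = 73
IQR = 73 - 28 = 45
Final answer: 45


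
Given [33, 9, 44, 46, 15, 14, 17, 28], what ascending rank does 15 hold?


Sort ascending: [9, 14, 15, 17, 28, 33, 44, 46]
Find 15 in the sorted list.
15 is at position 3 (1-indexed).
Final answer: 3


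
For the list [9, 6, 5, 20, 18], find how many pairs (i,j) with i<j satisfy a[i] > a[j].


For each element, count the later elements that are smaller than it:
  9 (index 0): smaller elements after it = [6, 5] -> 2
  6 (index 1): smaller elements after it = [5] -> 1
  5 (index 2): smaller elements after it = [] -> 0
  20 (index 3): smaller elements after it = [18] -> 1
Total inversions = 2 + 1 + 0 + 1 = 4
Final answer: 4


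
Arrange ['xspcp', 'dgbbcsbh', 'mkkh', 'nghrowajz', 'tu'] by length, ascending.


Compute lengths:
  'xspcp' has length 5
  'dgbbcsbh' has length 8
  'mkkh' has length 4
  'nghrowajz' has length 9
  'tu' has length 2
Lengths in increasing order: 2 < 4 < 5 < 8 < 9
Listing the words in that order gives the answer.
Final answer: ['tu', 'mkkh', 'xspcp', 'dgbbcsbh', 'nghrowajz']


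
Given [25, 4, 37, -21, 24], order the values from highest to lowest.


Original list: [25, 4, 37, -21, 24]
Repeatedly take the largest remaining element:
  Remaining [25, 4, 37, -21, 24] -> largest is 37
  Remaining [25, 4, -21, 24] -> largest is 25
  Remaining [4, -21, 24] -> largest is 24
  Remaining [4, -21] -> largest is 4
  Remaining [-21] -> largest is -21
Collecting the picks in order gives the descending list.
Final answer: [37, 25, 24, 4, -21]


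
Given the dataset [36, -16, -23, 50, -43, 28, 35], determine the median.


First, sort the list: [-43, -23, -16, 28, 35, 36, 50]
The list has 7 elements (odd count).
The middle index is 3 (0-based), and the element there is 28.
Final answer: 28


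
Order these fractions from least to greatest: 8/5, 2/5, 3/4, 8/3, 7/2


Convert to decimal for comparison:
  8/5 = 1.6
  2/5 = 0.4
  3/4 = 0.75
  8/3 = 2.6667
  7/2 = 3.5
Decimals in increasing order: 0.4 < 0.75 < 1.6 < 2.6667 < 3.5
Writing each back as its fraction gives the sorted order.
Final answer: 2/5, 3/4, 8/5, 8/3, 7/2


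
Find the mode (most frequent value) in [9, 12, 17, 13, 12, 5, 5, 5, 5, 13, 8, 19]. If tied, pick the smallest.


Count the frequency of each value:
  5 appears 4 time(s)
  8 appears 1 time(s)
  9 appears 1 time(s)
  12 appears 2 time(s)
  13 appears 2 time(s)
  17 appears 1 time(s)
  19 appears 1 time(s)
Maximum frequency is 4.
Only 5 reaches that frequency, so it is the mode.
Final answer: 5


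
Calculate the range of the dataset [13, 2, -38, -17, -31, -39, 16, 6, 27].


Maximum value: 27
Minimum value: -39
Range = 27 - (-39) = 66
Final answer: 66


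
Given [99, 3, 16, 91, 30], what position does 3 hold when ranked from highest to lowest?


Sort descending: [99, 91, 30, 16, 3]
Find 3 in the sorted list.
3 is at position 5.
Final answer: 5


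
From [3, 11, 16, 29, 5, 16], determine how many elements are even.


Check each element:
  3 is odd
  11 is odd
  16 is even
  29 is odd
  5 is odd
  16 is even
Evens: [16, 16]
Count of evens = 2
Final answer: 2


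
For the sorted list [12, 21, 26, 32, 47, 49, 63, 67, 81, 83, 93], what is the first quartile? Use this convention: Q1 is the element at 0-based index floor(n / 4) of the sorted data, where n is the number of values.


The list has n = 11 elements.
Q1 index = floor(11 / 4) = floor(2.75) = 2
Counting from index 0 in the sorted data, the element at index 2 is 26.
Final answer: 26


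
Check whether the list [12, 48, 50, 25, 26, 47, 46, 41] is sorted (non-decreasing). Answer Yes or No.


Check consecutive pairs:
  12 <= 48? True
  48 <= 50? True
  50 <= 25? False
  25 <= 26? True
  26 <= 47? True
  47 <= 46? False
  46 <= 41? False
3 consecutive pair(s) are out of order, so the list is not sorted.
Final answer: No


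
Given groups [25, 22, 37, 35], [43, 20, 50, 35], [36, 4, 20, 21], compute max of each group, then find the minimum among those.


Find max of each group:
  Group 1: [25, 22, 37, 35] -> max = 37
  Group 2: [43, 20, 50, 35] -> max = 50
  Group 3: [36, 4, 20, 21] -> max = 36
Maxes: [37, 50, 36]
Minimum of maxes = 36
Final answer: 36


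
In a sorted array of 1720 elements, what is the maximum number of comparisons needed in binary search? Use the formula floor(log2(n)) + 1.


Binary search halves the search space each step.
Maximum comparisons = floor(log2(1720)) + 1
log2(1720) = 10.7482
floor(log2(1720)) = 10, so 10 + 1 = 11
Final answer: 11


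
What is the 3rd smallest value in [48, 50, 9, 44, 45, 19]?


Sort ascending: [9, 19, 44, 45, 48, 50]
The 3rd element (1-indexed) is at index 2.
Value = 44
Final answer: 44


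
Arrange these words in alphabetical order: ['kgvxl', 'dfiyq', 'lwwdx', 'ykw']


Compare strings character by character (the first differing letter decides):
  'dfiyq' < 'kgvxl' since 'd' < 'k' at position 1
  'kgvxl' < 'lwwdx' since 'k' < 'l' at position 1
  'lwwdx' < 'ykw' since 'l' < 'y' at position 1
Chaining these comparisons gives the alphabetical order.
Final answer: ['dfiyq', 'kgvxl', 'lwwdx', 'ykw']


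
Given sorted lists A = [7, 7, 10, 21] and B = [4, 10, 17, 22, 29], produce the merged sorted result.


List A: [7, 7, 10, 21]
List B: [4, 10, 17, 22, 29]
Repeatedly compare the front elements and take the smaller:
  7 vs 4 -> take 4
  7 vs 10 -> take 7
  7 vs 10 -> take 7
  10 vs 10 -> take 10
  21 vs 10 -> take 10
  21 vs 17 -> take 17
  21 vs 22 -> take 21
  A is exhausted; append the rest of B: [22, 29]
Final answer: [4, 7, 7, 10, 10, 17, 21, 22, 29]


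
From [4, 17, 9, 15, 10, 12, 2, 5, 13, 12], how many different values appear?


List all unique values:
Distinct values: [2, 4, 5, 9, 10, 12, 13, 15, 17]
Count = 9
Final answer: 9


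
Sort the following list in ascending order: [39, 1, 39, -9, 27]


Original list: [39, 1, 39, -9, 27]
Repeatedly take the smallest remaining element:
  Remaining [39, 1, 39, -9, 27] -> smallest is -9
  Remaining [39, 1, 39, 27] -> smallest is 1
  Remaining [39, 39, 27] -> smallest is 27
  Remaining [39, 39] -> smallest is 39
  Remaining [39] -> smallest is 39
Collecting the picks in order gives the sorted list.
Final answer: [-9, 1, 27, 39, 39]


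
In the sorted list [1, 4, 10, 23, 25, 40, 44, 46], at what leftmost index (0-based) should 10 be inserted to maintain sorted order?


List is sorted: [1, 4, 10, 23, 25, 40, 44, 46]
We need the leftmost position where 10 can be inserted, i.e. the first index whose element is >= 10 (or the end of the list if none is).
Binary search with low=0, high=8 (0-based indices):
  low=0, high=8, mid=4: a[4]=25 >= 10, so high = 4
  low=0, high=4, mid=2: a[2]=10 >= 10, so high = 2
  low=0, high=2, mid=1: a[1]=4 < 10, so low = 2
Now low = high = 2, so the insertion index is 2.
Final answer: 2


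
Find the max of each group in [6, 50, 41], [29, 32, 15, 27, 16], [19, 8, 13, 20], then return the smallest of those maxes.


Find max of each group:
  Group 1: [6, 50, 41] -> max = 50
  Group 2: [29, 32, 15, 27, 16] -> max = 32
  Group 3: [19, 8, 13, 20] -> max = 20
Maxes: [50, 32, 20]
Minimum of maxes = 20
Final answer: 20


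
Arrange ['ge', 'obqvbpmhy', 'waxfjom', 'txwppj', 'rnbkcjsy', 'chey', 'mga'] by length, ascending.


Compute lengths:
  'ge' has length 2
  'obqvbpmhy' has length 9
  'waxfjom' has length 7
  'txwppj' has length 6
  'rnbkcjsy' has length 8
  'chey' has length 4
  'mga' has length 3
Lengths in increasing order: 2 < 3 < 4 < 6 < 7 < 8 < 9
Listing the words in that order gives the answer.
Final answer: ['ge', 'mga', 'chey', 'txwppj', 'waxfjom', 'rnbkcjsy', 'obqvbpmhy']


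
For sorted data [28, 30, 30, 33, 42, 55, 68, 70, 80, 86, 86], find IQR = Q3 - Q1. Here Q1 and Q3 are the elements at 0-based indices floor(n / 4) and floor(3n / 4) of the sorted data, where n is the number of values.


The data has n = 11 elements.
Q1 index = floor(11 / 4) = floor(2.75) = 2; Q3 index = floor(3 * 11 / 4) = floor(8.25) = 8
Q1 = element at index 2 = 30
Q3 = element at index 8 = 80
IQR = 80 - 30 = 50
Final answer: 50


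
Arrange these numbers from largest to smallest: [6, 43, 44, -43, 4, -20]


Original list: [6, 43, 44, -43, 4, -20]
Repeatedly take the largest remaining element:
  Remaining [6, 43, 44, -43, 4, -20] -> largest is 44
  Remaining [6, 43, -43, 4, -20] -> largest is 43
  Remaining [6, -43, 4, -20] -> largest is 6
  Remaining [-43, 4, -20] -> largest is 4
  Remaining [-43, -20] -> largest is -20
  Remaining [-43] -> largest is -43
Collecting the picks in order gives the descending list.
Final answer: [44, 43, 6, 4, -20, -43]


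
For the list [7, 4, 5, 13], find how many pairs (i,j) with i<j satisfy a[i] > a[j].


For each element, count the later elements that are smaller than it:
  7 (index 0): smaller elements after it = [4, 5] -> 2
  4 (index 1): smaller elements after it = [] -> 0
  5 (index 2): smaller elements after it = [] -> 0
Total inversions = 2 + 0 + 0 = 2
Final answer: 2


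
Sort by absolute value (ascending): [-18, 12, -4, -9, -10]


Compute absolute values:
  |-18| = 18
  |12| = 12
  |-4| = 4
  |-9| = 9
  |-10| = 10
Absolute values in increasing order: 4 < 9 < 10 < 12 < 18
Listing the original numbers in that order gives the answer.
Final answer: [-4, -9, -10, 12, -18]


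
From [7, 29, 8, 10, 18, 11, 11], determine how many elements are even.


Check each element:
  7 is odd
  29 is odd
  8 is even
  10 is even
  18 is even
  11 is odd
  11 is odd
Evens: [8, 10, 18]
Count of evens = 3
Final answer: 3


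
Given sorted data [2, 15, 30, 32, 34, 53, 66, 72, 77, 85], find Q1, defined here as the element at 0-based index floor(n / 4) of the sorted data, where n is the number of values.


The list has n = 10 elements.
Q1 index = floor(10 / 4) = floor(2.5) = 2
Counting from index 0 in the sorted data, the element at index 2 is 30.
Final answer: 30


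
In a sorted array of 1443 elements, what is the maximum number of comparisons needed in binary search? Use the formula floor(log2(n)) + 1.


Binary search halves the search space each step.
Maximum comparisons = floor(log2(1443)) + 1
log2(1443) = 10.4949
floor(log2(1443)) = 10, so 10 + 1 = 11
Final answer: 11


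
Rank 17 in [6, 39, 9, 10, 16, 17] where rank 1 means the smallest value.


Sort ascending: [6, 9, 10, 16, 17, 39]
Find 17 in the sorted list.
17 is at position 5 (1-indexed).
Final answer: 5


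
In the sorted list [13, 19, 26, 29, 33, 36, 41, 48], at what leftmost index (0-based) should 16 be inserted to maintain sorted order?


List is sorted: [13, 19, 26, 29, 33, 36, 41, 48]
We need the leftmost position where 16 can be inserted, i.e. the first index whose element is >= 16 (or the end of the list if none is).
Binary search with low=0, high=8 (0-based indices):
  low=0, high=8, mid=4: a[4]=33 >= 16, so high = 4
  low=0, high=4, mid=2: a[2]=26 >= 16, so high = 2
  low=0, high=2, mid=1: a[1]=19 >= 16, so high = 1
  low=0, high=1, mid=0: a[0]=13 < 16, so low = 1
Now low = high = 1, so the insertion index is 1.
Final answer: 1


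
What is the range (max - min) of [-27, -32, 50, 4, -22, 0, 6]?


Maximum value: 50
Minimum value: -32
Range = 50 - (-32) = 82
Final answer: 82


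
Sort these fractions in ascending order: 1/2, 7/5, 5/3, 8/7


Convert to decimal for comparison:
  1/2 = 0.5
  7/5 = 1.4
  5/3 = 1.6667
  8/7 = 1.1429
Decimals in increasing order: 0.5 < 1.1429 < 1.4 < 1.6667
Writing each back as its fraction gives the sorted order.
Final answer: 1/2, 8/7, 7/5, 5/3


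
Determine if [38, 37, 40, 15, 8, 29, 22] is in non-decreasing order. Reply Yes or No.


Check consecutive pairs:
  38 <= 37? False
  37 <= 40? True
  40 <= 15? False
  15 <= 8? False
  8 <= 29? True
  29 <= 22? False
4 consecutive pair(s) are out of order, so the list is not sorted.
Final answer: No


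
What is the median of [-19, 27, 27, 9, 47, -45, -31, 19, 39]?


First, sort the list: [-45, -31, -19, 9, 19, 27, 27, 39, 47]
The list has 9 elements (odd count).
The middle index is 4 (0-based), and the element there is 19.
Final answer: 19


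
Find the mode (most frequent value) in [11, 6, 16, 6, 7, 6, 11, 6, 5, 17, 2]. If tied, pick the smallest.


Count the frequency of each value:
  2 appears 1 time(s)
  5 appears 1 time(s)
  6 appears 4 time(s)
  7 appears 1 time(s)
  11 appears 2 time(s)
  16 appears 1 time(s)
  17 appears 1 time(s)
Maximum frequency is 4.
Only 6 reaches that frequency, so it is the mode.
Final answer: 6


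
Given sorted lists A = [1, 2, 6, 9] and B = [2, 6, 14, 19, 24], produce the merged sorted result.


List A: [1, 2, 6, 9]
List B: [2, 6, 14, 19, 24]
Repeatedly compare the front elements and take the smaller:
  1 vs 2 -> take 1
  2 vs 2 -> take 2
  6 vs 2 -> take 2
  6 vs 6 -> take 6
  9 vs 6 -> take 6
  9 vs 14 -> take 9
  A is exhausted; append the rest of B: [14, 19, 24]
Final answer: [1, 2, 2, 6, 6, 9, 14, 19, 24]


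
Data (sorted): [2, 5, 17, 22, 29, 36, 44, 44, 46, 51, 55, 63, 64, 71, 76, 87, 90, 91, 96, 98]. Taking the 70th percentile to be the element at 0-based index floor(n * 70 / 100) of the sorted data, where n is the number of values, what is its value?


The dataset has n = 20 elements.
Index = floor(20 * 70 / 100) = floor(1400 / 100) = floor(14) = 14
Counting from index 0 in the sorted data, the element at index 14 is 76.
Final answer: 76


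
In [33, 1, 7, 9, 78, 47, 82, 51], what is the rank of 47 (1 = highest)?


Sort descending: [82, 78, 51, 47, 33, 9, 7, 1]
Find 47 in the sorted list.
47 is at position 4.
Final answer: 4


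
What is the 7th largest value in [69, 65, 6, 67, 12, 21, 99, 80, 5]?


Sort descending: [99, 80, 69, 67, 65, 21, 12, 6, 5]
The 7th element (1-indexed) is at index 6.
Value = 12
Final answer: 12


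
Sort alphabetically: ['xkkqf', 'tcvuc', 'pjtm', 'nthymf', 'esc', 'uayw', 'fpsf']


Compare strings character by character (the first differing letter decides):
  'esc' < 'fpsf' since 'e' < 'f' at position 1
  'fpsf' < 'nthymf' since 'f' < 'n' at position 1
  'nthymf' < 'pjtm' since 'n' < 'p' at position 1
  'pjtm' < 'tcvuc' since 'p' < 't' at position 1
  'tcvuc' < 'uayw' since 't' < 'u' at position 1
  'uayw' < 'xkkqf' since 'u' < 'x' at position 1
Chaining these comparisons gives the alphabetical order.
Final answer: ['esc', 'fpsf', 'nthymf', 'pjtm', 'tcvuc', 'uayw', 'xkkqf']


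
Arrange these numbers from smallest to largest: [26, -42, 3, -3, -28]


Original list: [26, -42, 3, -3, -28]
Repeatedly take the smallest remaining element:
  Remaining [26, -42, 3, -3, -28] -> smallest is -42
  Remaining [26, 3, -3, -28] -> smallest is -28
  Remaining [26, 3, -3] -> smallest is -3
  Remaining [26, 3] -> smallest is 3
  Remaining [26] -> smallest is 26
Collecting the picks in order gives the sorted list.
Final answer: [-42, -28, -3, 3, 26]


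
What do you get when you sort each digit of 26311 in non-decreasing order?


The number 26311 has digits: 2, 6, 3, 1, 1
Sorted: 1, 1, 2, 3, 6
Joining the sorted digits gives the result.
Final answer: 11236


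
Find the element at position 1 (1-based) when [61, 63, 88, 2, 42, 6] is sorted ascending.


Sort ascending: [2, 6, 42, 61, 63, 88]
The 1st element (1-indexed) is at index 0.
Value = 2
Final answer: 2


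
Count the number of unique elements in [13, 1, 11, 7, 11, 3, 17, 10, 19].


List all unique values:
Distinct values: [1, 3, 7, 10, 11, 13, 17, 19]
Count = 8
Final answer: 8


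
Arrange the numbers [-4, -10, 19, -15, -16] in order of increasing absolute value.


Compute absolute values:
  |-4| = 4
  |-10| = 10
  |19| = 19
  |-15| = 15
  |-16| = 16
Absolute values in increasing order: 4 < 10 < 15 < 16 < 19
Listing the original numbers in that order gives the answer.
Final answer: [-4, -10, -15, -16, 19]


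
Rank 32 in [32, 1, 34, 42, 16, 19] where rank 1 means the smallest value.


Sort ascending: [1, 16, 19, 32, 34, 42]
Find 32 in the sorted list.
32 is at position 4 (1-indexed).
Final answer: 4


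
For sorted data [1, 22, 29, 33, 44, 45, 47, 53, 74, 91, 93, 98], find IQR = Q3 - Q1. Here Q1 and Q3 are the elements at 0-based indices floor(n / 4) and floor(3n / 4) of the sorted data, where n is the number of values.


The data has n = 12 elements.
Q1 index = floor(12 / 4) = floor(3) = 3; Q3 index = floor(3 * 12 / 4) = floor(9) = 9
Q1 = element at index 3 = 33
Q3 = element at index 9 = 91
IQR = 91 - 33 = 58
Final answer: 58


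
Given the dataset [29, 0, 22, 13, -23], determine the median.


First, sort the list: [-23, 0, 13, 22, 29]
The list has 5 elements (odd count).
The middle index is 2 (0-based), and the element there is 13.
Final answer: 13


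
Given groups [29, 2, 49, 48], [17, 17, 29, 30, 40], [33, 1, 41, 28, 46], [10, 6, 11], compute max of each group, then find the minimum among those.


Find max of each group:
  Group 1: [29, 2, 49, 48] -> max = 49
  Group 2: [17, 17, 29, 30, 40] -> max = 40
  Group 3: [33, 1, 41, 28, 46] -> max = 46
  Group 4: [10, 6, 11] -> max = 11
Maxes: [49, 40, 46, 11]
Minimum of maxes = 11
Final answer: 11


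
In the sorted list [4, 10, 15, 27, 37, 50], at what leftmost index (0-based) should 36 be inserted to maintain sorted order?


List is sorted: [4, 10, 15, 27, 37, 50]
We need the leftmost position where 36 can be inserted, i.e. the first index whose element is >= 36 (or the end of the list if none is).
Binary search with low=0, high=6 (0-based indices):
  low=0, high=6, mid=3: a[3]=27 < 36, so low = 4
  low=4, high=6, mid=5: a[5]=50 >= 36, so high = 5
  low=4, high=5, mid=4: a[4]=37 >= 36, so high = 4
Now low = high = 4, so the insertion index is 4.
Final answer: 4


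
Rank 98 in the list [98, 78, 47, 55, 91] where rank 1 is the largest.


Sort descending: [98, 91, 78, 55, 47]
Find 98 in the sorted list.
98 is at position 1.
Final answer: 1


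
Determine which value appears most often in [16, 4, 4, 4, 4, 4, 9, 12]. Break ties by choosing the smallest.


Count the frequency of each value:
  4 appears 5 time(s)
  9 appears 1 time(s)
  12 appears 1 time(s)
  16 appears 1 time(s)
Maximum frequency is 5.
Only 4 reaches that frequency, so it is the mode.
Final answer: 4


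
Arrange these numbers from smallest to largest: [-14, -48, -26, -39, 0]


Original list: [-14, -48, -26, -39, 0]
Repeatedly take the smallest remaining element:
  Remaining [-14, -48, -26, -39, 0] -> smallest is -48
  Remaining [-14, -26, -39, 0] -> smallest is -39
  Remaining [-14, -26, 0] -> smallest is -26
  Remaining [-14, 0] -> smallest is -14
  Remaining [0] -> smallest is 0
Collecting the picks in order gives the sorted list.
Final answer: [-48, -39, -26, -14, 0]


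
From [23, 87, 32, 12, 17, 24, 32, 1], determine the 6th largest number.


Sort descending: [87, 32, 32, 24, 23, 17, 12, 1]
The 6th element (1-indexed) is at index 5.
Value = 17
Final answer: 17


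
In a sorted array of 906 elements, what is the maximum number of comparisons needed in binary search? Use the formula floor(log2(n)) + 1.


Binary search halves the search space each step.
Maximum comparisons = floor(log2(906)) + 1
log2(906) = 9.8234
floor(log2(906)) = 9, so 9 + 1 = 10
Final answer: 10


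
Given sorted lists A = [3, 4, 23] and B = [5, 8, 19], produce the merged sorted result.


List A: [3, 4, 23]
List B: [5, 8, 19]
Repeatedly compare the front elements and take the smaller:
  3 vs 5 -> take 3
  4 vs 5 -> take 4
  23 vs 5 -> take 5
  23 vs 8 -> take 8
  23 vs 19 -> take 19
  B is exhausted; append the rest of A: [23]
Final answer: [3, 4, 5, 8, 19, 23]


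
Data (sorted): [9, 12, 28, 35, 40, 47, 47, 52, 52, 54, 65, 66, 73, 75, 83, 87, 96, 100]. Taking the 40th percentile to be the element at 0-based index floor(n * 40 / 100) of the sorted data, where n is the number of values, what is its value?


The dataset has n = 18 elements.
Index = floor(18 * 40 / 100) = floor(720 / 100) = floor(7.2) = 7
Counting from index 0 in the sorted data, the element at index 7 is 52.
Final answer: 52


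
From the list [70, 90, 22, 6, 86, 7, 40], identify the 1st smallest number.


Sort ascending: [6, 7, 22, 40, 70, 86, 90]
The 1st element (1-indexed) is at index 0.
Value = 6
Final answer: 6


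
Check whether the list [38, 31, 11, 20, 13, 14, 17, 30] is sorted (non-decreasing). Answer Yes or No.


Check consecutive pairs:
  38 <= 31? False
  31 <= 11? False
  11 <= 20? True
  20 <= 13? False
  13 <= 14? True
  14 <= 17? True
  17 <= 30? True
3 consecutive pair(s) are out of order, so the list is not sorted.
Final answer: No


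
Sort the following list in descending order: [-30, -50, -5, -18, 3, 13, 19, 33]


Original list: [-30, -50, -5, -18, 3, 13, 19, 33]
Repeatedly take the largest remaining element:
  Remaining [-30, -50, -5, -18, 3, 13, 19, 33] -> largest is 33
  Remaining [-30, -50, -5, -18, 3, 13, 19] -> largest is 19
  Remaining [-30, -50, -5, -18, 3, 13] -> largest is 13
  Remaining [-30, -50, -5, -18, 3] -> largest is 3
  Remaining [-30, -50, -5, -18] -> largest is -5
  Remaining [-30, -50, -18] -> largest is -18
  Remaining [-30, -50] -> largest is -30
  Remaining [-50] -> largest is -50
Collecting the picks in order gives the descending list.
Final answer: [33, 19, 13, 3, -5, -18, -30, -50]


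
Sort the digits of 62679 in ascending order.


The number 62679 has digits: 6, 2, 6, 7, 9
Sorted: 2, 6, 6, 7, 9
Joining the sorted digits gives the result.
Final answer: 26679


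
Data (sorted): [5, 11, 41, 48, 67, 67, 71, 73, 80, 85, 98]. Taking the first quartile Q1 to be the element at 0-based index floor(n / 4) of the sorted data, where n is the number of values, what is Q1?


The list has n = 11 elements.
Q1 index = floor(11 / 4) = floor(2.75) = 2
Counting from index 0 in the sorted data, the element at index 2 is 41.
Final answer: 41


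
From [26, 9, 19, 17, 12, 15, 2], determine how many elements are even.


Check each element:
  26 is even
  9 is odd
  19 is odd
  17 is odd
  12 is even
  15 is odd
  2 is even
Evens: [26, 12, 2]
Count of evens = 3
Final answer: 3


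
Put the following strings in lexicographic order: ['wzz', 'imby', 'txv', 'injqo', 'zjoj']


Compare strings character by character (the first differing letter decides):
  'imby' < 'injqo' since 'm' < 'n' at position 2
  'injqo' < 'txv' since 'i' < 't' at position 1
  'txv' < 'wzz' since 't' < 'w' at position 1
  'wzz' < 'zjoj' since 'w' < 'z' at position 1
Chaining these comparisons gives the alphabetical order.
Final answer: ['imby', 'injqo', 'txv', 'wzz', 'zjoj']


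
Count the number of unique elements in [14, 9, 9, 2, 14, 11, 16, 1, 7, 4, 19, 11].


List all unique values:
Distinct values: [1, 2, 4, 7, 9, 11, 14, 16, 19]
Count = 9
Final answer: 9


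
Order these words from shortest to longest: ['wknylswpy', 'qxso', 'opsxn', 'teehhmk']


Compute lengths:
  'wknylswpy' has length 9
  'qxso' has length 4
  'opsxn' has length 5
  'teehhmk' has length 7
Lengths in increasing order: 4 < 5 < 7 < 9
Listing the words in that order gives the answer.
Final answer: ['qxso', 'opsxn', 'teehhmk', 'wknylswpy']


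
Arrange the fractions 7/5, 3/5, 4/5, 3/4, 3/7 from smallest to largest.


Convert to decimal for comparison:
  7/5 = 1.4
  3/5 = 0.6
  4/5 = 0.8
  3/4 = 0.75
  3/7 = 0.4286
Decimals in increasing order: 0.4286 < 0.6 < 0.75 < 0.8 < 1.4
Writing each back as its fraction gives the sorted order.
Final answer: 3/7, 3/5, 3/4, 4/5, 7/5


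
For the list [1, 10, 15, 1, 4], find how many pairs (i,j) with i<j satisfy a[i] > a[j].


For each element, count the later elements that are smaller than it:
  1 (index 0): smaller elements after it = [] -> 0
  10 (index 1): smaller elements after it = [1, 4] -> 2
  15 (index 2): smaller elements after it = [1, 4] -> 2
  1 (index 3): smaller elements after it = [] -> 0
Total inversions = 0 + 2 + 2 + 0 = 4
Final answer: 4


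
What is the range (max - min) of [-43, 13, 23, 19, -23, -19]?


Maximum value: 23
Minimum value: -43
Range = 23 - (-43) = 66
Final answer: 66


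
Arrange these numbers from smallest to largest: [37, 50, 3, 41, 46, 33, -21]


Original list: [37, 50, 3, 41, 46, 33, -21]
Repeatedly take the smallest remaining element:
  Remaining [37, 50, 3, 41, 46, 33, -21] -> smallest is -21
  Remaining [37, 50, 3, 41, 46, 33] -> smallest is 3
  Remaining [37, 50, 41, 46, 33] -> smallest is 33
  Remaining [37, 50, 41, 46] -> smallest is 37
  Remaining [50, 41, 46] -> smallest is 41
  Remaining [50, 46] -> smallest is 46
  Remaining [50] -> smallest is 50
Collecting the picks in order gives the sorted list.
Final answer: [-21, 3, 33, 37, 41, 46, 50]


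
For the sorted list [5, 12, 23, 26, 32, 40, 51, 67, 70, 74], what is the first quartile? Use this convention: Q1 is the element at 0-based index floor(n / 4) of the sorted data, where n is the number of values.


The list has n = 10 elements.
Q1 index = floor(10 / 4) = floor(2.5) = 2
Counting from index 0 in the sorted data, the element at index 2 is 23.
Final answer: 23


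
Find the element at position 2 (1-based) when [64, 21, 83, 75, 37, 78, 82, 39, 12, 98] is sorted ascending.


Sort ascending: [12, 21, 37, 39, 64, 75, 78, 82, 83, 98]
The 2nd element (1-indexed) is at index 1.
Value = 21
Final answer: 21


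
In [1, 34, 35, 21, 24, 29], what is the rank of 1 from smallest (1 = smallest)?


Sort ascending: [1, 21, 24, 29, 34, 35]
Find 1 in the sorted list.
1 is at position 1 (1-indexed).
Final answer: 1


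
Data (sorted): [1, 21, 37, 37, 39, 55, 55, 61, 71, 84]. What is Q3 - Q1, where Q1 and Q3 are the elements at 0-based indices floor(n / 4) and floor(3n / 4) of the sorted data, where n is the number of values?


The data has n = 10 elements.
Q1 index = floor(10 / 4) = floor(2.5) = 2; Q3 index = floor(3 * 10 / 4) = floor(7.5) = 7
Q1 = element at index 2 = 37
Q3 = element at index 7 = 61
IQR = 61 - 37 = 24
Final answer: 24
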